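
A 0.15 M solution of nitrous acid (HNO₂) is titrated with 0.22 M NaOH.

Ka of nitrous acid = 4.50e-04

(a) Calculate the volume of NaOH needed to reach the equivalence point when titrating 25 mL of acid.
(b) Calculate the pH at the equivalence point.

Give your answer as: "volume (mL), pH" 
V = 17.0 mL, pH = 8.15

(a) At equivalence: moles acid = moles base.
moles acid = 0.15 × 0.025 = 0.00375 mol; V_NaOH = 0.00375/0.22 = 0.01705 L = 17.0 mL.
(b) At equivalence, all acid → conjugate base A⁻ at [A⁻] = 0.00375/0.04205 = 0.08919 M.
Kb = Kw/Ka = 1.0e-14/4.50e-04 = 2.222e-11; [OH⁻] = √(Kb·[A⁻]) = 1.408e-06; pOH = 5.85; pH = 14 − pOH = 8.15.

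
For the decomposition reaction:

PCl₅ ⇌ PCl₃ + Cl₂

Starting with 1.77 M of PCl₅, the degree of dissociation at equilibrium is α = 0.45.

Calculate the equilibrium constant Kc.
K_c = 0.6517

x = α·[A]₀ = 0.45 × 1.77 = 0.7965 M dissociated.
At eq: [PCl₅] = 1.77 − 0.7965 = 0.9735 M; [PCl₃] = [Cl₂] = x = 0.7965 M.
Kc = [PCl₃][Cl₂]/[PCl₅] = (0.7965)²/0.9735 = 0.6517.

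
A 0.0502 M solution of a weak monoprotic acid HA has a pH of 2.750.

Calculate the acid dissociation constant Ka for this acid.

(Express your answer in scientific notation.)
K_a = 6.53e-05

[H⁺] = 10^(−pH) = 10^(−2.750) = 1.778e-03 M. For HA ⇌ H⁺ + A⁻, Ka = x²/(C − x) = (1.778e-03)²/(0.0502 − 1.778e-03) = 6.53e-05.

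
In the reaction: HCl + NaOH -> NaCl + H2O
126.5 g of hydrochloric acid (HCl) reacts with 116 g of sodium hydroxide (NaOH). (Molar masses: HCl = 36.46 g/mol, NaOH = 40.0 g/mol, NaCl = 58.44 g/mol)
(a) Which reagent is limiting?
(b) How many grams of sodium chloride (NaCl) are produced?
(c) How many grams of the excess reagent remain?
(a) NaOH, (b) 169.5 g, (c) 20.77 g

Moles of HCl = 126.5 g ÷ 36.46 g/mol = 3.46956 mol
Moles of NaOH = 116 g ÷ 40.0 g/mol = 2.9 mol
Moles ÷ coefficient: HCl: 3.46956/1 = 3.47, NaOH: 2.9/1 = 2.9
(a) NaOH has the smaller value, so NaOH is the limiting reagent.
(b) Moles of NaCl = 2.9 mol NaOH × (1/1) = 2.9 mol; mass = 2.9 mol × 58.44 g/mol = 169.5 g
(c) HCl consumed = 2.9 × (1/1) = 2.9 mol; remaining = 3.46956 − 2.9 = 0.569556 mol; mass = 0.569556 mol × 36.46 g/mol = 20.77 g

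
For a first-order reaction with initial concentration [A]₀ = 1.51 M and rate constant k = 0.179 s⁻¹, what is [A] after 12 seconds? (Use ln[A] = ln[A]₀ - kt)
0.1762 M

ln[A] = ln[A]₀ - k·t = ln(1.51) - (0.179)·(12) = 0.4121 - 2.1480 = -1.7359
[A] = e^(-1.7359) = 0.1762 M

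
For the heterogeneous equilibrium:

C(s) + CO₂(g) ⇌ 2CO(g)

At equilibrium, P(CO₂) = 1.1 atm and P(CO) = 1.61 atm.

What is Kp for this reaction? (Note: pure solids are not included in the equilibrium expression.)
K_p = 2.356

Solid C is excluded.
Kp = P(CO)²/P(CO₂) = (1.61)²/1.1 = 2.592/1.1 = 2.356.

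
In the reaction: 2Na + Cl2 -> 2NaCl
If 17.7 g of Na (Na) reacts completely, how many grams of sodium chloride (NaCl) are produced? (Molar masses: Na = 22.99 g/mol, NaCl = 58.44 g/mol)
Moles of Na = 17.7 g ÷ 22.99 g/mol = 0.7699 mol
Mole ratio: 2 mol NaCl / 2 mol Na
Moles of NaCl = 0.7699 × (2/2) = 0.7699 mol
Mass of NaCl = 0.7699 mol × 58.44 g/mol = 44.99 g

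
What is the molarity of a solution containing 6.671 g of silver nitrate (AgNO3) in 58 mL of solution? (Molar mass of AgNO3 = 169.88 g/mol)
Moles of AgNO3 = 6.671 g ÷ 169.88 g/mol = 0.0392689 mol
Volume = 58 mL = 0.058 L
Molarity = 0.0392689 mol ÷ 0.058 L = 0.677 M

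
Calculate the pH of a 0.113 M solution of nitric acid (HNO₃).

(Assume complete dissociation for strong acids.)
pH = 0.95

[H⁺] = 0.113 M for strong acid. pH = -log[H⁺] = -log(0.113)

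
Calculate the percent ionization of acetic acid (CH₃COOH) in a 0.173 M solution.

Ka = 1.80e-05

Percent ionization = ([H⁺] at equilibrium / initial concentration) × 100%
Percent ionization = 1.01%

Let x = [H⁺]. Ka = x²/(C - x) ⇒ x² + (1.80e-05)x - (1.80e-05)(0.173) = 0. x = 1.7557e-03. Percent = (1.7557e-03/0.173) × 100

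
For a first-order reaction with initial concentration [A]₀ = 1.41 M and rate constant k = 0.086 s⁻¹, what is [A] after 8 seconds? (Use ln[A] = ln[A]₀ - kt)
0.7086 M

ln[A] = ln[A]₀ - k·t = ln(1.41) - (0.086)·(8) = 0.3436 - 0.6880 = -0.3444
[A] = e^(-0.3444) = 0.7086 M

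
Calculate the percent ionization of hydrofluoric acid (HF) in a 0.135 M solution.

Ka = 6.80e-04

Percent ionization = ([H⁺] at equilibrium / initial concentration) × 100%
Percent ionization = 6.85%

Let x = [H⁺]. Ka = x²/(C - x) ⇒ x² + (6.80e-04)x - (6.80e-04)(0.135) = 0. x = 9.2473e-03. Percent = (9.2473e-03/0.135) × 100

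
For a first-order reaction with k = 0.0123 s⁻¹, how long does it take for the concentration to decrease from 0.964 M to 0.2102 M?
123.82 s

From ln[A] = ln[A]₀ - k·t: t = ln([A]₀/[A])/k = ln(0.964/0.2102)/0.0123 = ln(4.5861)/0.0123 = 1.5230/0.0123 = 123.82 s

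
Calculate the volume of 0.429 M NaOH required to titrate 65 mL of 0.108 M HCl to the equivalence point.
V_{base} = 16.4 mL

At equivalence: moles acid = moles base.
moles HCl = 0.108 M × 0.065 L = 0.00702 mol
V_NaOH = 0.00702 mol ÷ 0.429 M = 0.01636 L = 16.4 mL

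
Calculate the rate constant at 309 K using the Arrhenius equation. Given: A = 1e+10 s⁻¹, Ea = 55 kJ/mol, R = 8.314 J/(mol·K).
5.04e+00 s⁻¹

k = A·exp(-Ea/(R·T)) = 1e+10·exp(-55000/(8.314·309)) = 1e+10·exp(-21.4089) = 1e+10·5.0377e-10 = 5.04e+00 s⁻¹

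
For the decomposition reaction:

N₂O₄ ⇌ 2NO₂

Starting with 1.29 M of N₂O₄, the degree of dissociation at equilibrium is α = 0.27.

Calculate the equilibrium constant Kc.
K_c = 0.5153

x = α·[A]₀ = 0.27 × 1.29 = 0.3483 M dissociated.
At eq: [N₂O₄] = 1.29 − 0.3483 = 0.9417 M; [NO₂] = 2x = 0.6966 M.
Kc = [NO₂]²/[N₂O₄] = (0.6966)²/0.9417 = 0.5153.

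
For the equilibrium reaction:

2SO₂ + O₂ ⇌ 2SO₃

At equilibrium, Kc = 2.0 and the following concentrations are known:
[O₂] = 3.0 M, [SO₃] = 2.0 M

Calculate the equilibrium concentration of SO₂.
[SO₂] = 0.8165 M

Kc = ([SO₃]^2) / ([SO₂]^2 × [O₂]) = 2.0
[SO₂]^2 = (product terms)/(Kc · other reactant terms) = 4 / (2.0 · 3) = 0.66667
[SO₂] = (0.66667)^(1/2) = 0.8165 M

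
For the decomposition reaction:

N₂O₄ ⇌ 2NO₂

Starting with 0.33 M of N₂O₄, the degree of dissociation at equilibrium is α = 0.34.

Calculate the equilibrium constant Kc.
K_c = 0.2312

x = α·[A]₀ = 0.34 × 0.33 = 0.1122 M dissociated.
At eq: [N₂O₄] = 0.33 − 0.1122 = 0.2178 M; [NO₂] = 2x = 0.2244 M.
Kc = [NO₂]²/[N₂O₄] = (0.2244)²/0.2178 = 0.2312.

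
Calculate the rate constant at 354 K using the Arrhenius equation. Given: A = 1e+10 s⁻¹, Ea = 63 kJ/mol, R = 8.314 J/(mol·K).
5.05e+00 s⁻¹

k = A·exp(-Ea/(R·T)) = 1e+10·exp(-63000/(8.314·354)) = 1e+10·exp(-21.4056) = 1e+10·5.0544e-10 = 5.05e+00 s⁻¹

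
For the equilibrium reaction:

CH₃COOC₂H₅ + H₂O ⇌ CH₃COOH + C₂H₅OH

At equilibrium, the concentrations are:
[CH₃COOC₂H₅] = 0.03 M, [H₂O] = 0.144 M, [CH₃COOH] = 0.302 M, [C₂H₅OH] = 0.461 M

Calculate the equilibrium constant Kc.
K_c = 32.2273

Kc = ([CH₃COOH] × [C₂H₅OH]) / ([CH₃COOC₂H₅] × [H₂O])
   = ((0.302)·(0.461)) / ((0.03)·(0.144))
   = 0.13922 / 0.00432 = 32.2273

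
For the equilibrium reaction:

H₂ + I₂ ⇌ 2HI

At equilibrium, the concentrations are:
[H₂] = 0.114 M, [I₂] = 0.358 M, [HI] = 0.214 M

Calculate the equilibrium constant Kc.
K_c = 1.1221

Kc = ([HI]^2) / ([H₂] × [I₂])
   = ((0.214)^2) / ((0.114)·(0.358))
   = 0.045796 / 0.040812 = 1.1221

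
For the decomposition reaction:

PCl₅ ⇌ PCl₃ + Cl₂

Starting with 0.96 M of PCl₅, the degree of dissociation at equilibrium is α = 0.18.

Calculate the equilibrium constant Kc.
K_c = 0.0379

x = α·[A]₀ = 0.18 × 0.96 = 0.1728 M dissociated.
At eq: [PCl₅] = 0.96 − 0.1728 = 0.7872 M; [PCl₃] = [Cl₂] = x = 0.1728 M.
Kc = [PCl₃][Cl₂]/[PCl₅] = (0.1728)²/0.7872 = 0.03793.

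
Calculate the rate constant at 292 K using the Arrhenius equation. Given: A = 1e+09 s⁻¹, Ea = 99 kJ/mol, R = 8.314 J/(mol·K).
1.95e-09 s⁻¹

k = A·exp(-Ea/(R·T)) = 1e+09·exp(-99000/(8.314·292)) = 1e+09·exp(-40.7795) = 1e+09·1.9484e-18 = 1.95e-09 s⁻¹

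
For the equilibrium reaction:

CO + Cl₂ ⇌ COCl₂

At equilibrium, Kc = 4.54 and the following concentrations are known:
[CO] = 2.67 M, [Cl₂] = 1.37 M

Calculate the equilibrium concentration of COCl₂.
[COCl₂] = 16.6069 M

Kc = ([COCl₂]) / ([CO] × [Cl₂]) = 4.54
[COCl₂]^1 = Kc · (reactant terms)/(other product terms) = 4.54 · 3.6579 / 1 = 16.607
[COCl₂] = 16.6069 M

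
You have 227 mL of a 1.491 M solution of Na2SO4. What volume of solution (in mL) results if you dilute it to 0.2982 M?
Using M₁V₁ = M₂V₂:
1.491 × 227 = 0.2982 × V₂
V₂ = (1.491 × 227) / 0.2982 = 1135 mL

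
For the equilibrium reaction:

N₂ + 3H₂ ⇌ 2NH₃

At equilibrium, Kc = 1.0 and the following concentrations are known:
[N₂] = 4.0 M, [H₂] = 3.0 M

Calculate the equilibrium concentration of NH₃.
[NH₃] = 10.3923 M

Kc = ([NH₃]^2) / ([N₂] × [H₂]^3) = 1.0
[NH₃]^2 = Kc · (reactant terms)/(other product terms) = 1.0 · 108 / 1 = 108
[NH₃] = (108)^(1/2) = 10.3923 M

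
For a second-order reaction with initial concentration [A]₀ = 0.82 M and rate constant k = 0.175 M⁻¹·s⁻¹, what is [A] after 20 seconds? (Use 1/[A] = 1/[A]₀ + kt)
0.2119 M

1/[A] = 1/[A]₀ + k·t = 1/0.82 + (0.175)·(20) = 1.2195 + 3.5000 = 4.7195
[A] = 1/4.7195 = 0.2119 M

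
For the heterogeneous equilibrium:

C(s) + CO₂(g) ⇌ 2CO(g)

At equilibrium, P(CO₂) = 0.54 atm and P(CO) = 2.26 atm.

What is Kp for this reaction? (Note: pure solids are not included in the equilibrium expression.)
K_p = 9.459

Solid C is excluded.
Kp = P(CO)²/P(CO₂) = (2.26)²/0.54 = 5.108/0.54 = 9.459.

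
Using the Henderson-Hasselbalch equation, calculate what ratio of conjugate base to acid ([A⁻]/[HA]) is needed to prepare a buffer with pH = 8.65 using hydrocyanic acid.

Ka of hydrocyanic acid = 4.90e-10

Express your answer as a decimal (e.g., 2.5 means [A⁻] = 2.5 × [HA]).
[A⁻]/[HA] = 0.219

pKa = −log(4.90e-10) = 9.3098. pH = pKa + log([A⁻]/[HA]). 8.65 = 9.3098 + log(ratio). log(ratio) = 8.65 − 9.3098 = -0.6598. ratio = 10^(-0.6598) = 0.219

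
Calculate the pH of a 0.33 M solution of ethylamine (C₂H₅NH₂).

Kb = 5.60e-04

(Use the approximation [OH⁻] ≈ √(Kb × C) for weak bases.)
pH = 12.13

[OH⁻] = √(Kb × C) = √(5.60e-04 × 0.33) = 1.3594e-02. pOH = 1.87, pH = 14 - pOH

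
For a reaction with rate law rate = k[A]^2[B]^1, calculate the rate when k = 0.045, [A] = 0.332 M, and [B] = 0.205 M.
0.001017 M/s

rate = k·[A]^2·[B]^1 = 0.045·(0.332)^2·(0.205)^1 = 0.045·0.110224·0.205 = 0.001017 M/s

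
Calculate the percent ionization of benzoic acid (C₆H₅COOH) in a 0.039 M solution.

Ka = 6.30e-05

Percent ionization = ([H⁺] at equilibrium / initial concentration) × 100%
Percent ionization = 3.94%

Let x = [H⁺]. Ka = x²/(C - x) ⇒ x² + (6.30e-05)x - (6.30e-05)(0.039) = 0. x = 1.5363e-03. Percent = (1.5363e-03/0.039) × 100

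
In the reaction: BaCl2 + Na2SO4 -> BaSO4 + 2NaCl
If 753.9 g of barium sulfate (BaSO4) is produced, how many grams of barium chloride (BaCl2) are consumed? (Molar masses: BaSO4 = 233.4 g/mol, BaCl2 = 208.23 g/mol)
Moles of BaSO4 = 753.9 g ÷ 233.4 g/mol = 3.23008 mol
Mole ratio: 1 mol BaCl2 / 1 mol BaSO4
Moles of BaCl2 = 3.23008 × (1/1) = 3.23008 mol
Mass of BaCl2 = 3.23008 mol × 208.23 g/mol = 672.6 g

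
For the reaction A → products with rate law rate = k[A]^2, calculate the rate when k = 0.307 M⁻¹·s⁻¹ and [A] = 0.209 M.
0.01341 M/s

rate = k·[A]^2 = 0.307·(0.209)^2 = 0.307·0.043681 = 0.01341 M/s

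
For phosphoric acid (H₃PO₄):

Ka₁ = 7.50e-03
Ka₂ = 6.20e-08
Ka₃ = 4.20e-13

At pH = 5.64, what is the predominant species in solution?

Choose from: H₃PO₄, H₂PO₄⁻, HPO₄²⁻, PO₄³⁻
H₂PO₄⁻

pKa1 = 2.12, pKa2 = 7.21, pKa3 = 12.38. Each pKa is the crossover between adjacent species; pH = 5.64 lies in the region where H₂PO₄⁻ predominates.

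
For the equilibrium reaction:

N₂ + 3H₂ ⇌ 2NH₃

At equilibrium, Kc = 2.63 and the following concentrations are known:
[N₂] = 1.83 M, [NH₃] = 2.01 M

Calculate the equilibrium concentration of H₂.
[H₂] = 0.9433 M

Kc = ([NH₃]^2) / ([N₂] × [H₂]^3) = 2.63
[H₂]^3 = (product terms)/(Kc · other reactant terms) = 4.0401 / (2.63 · 1.83) = 0.83943
[H₂] = (0.83943)^(1/3) = 0.9433 M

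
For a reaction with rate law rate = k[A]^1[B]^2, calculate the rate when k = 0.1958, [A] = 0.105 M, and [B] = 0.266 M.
0.001455 M/s

rate = k·[A]^1·[B]^2 = 0.1958·(0.105)^1·(0.266)^2 = 0.1958·0.105·0.070756 = 0.001455 M/s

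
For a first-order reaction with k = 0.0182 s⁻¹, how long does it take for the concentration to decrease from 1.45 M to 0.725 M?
38.09 s

From ln[A] = ln[A]₀ - k·t: t = ln([A]₀/[A])/k = ln(1.45/0.725)/0.0182 = ln(2.0000)/0.0182 = 0.6931/0.0182 = 38.09 s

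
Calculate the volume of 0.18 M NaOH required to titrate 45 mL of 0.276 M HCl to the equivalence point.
V_{base} = 69.0 mL

At equivalence: moles acid = moles base.
moles HCl = 0.276 M × 0.045 L = 0.01242 mol
V_NaOH = 0.01242 mol ÷ 0.18 M = 0.069 L = 69.0 mL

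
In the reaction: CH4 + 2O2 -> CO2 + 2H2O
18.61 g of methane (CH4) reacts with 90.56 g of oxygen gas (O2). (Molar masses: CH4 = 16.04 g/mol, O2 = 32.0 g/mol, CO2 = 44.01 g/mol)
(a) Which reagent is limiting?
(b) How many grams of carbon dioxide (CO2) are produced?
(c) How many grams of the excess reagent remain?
(a) CH4, (b) 51.06 g, (c) 16.31 g

Moles of CH4 = 18.61 g ÷ 16.04 g/mol = 1.16022 mol
Moles of O2 = 90.56 g ÷ 32.0 g/mol = 2.83 mol
Moles ÷ coefficient: CH4: 1.16022/1 = 1.16, O2: 2.83/2 = 1.415
(a) CH4 has the smaller value, so CH4 is the limiting reagent.
(b) Moles of CO2 = 1.16022 mol CH4 × (1/1) = 1.16022 mol; mass = 1.16022 mol × 44.01 g/mol = 51.06 g
(c) O2 consumed = 1.16022 × (2/1) = 2.32045 mol; remaining = 2.83 − 2.32045 = 0.509551 mol; mass = 0.509551 mol × 32.0 g/mol = 16.31 g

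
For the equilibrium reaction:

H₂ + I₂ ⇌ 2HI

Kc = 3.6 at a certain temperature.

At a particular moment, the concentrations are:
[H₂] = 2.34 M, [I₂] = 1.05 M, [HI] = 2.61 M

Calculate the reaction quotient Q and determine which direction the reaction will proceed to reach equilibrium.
Q = 2.773, Q < K, reaction proceeds forward (toward products)

Q = ([HI]^2) / ([H₂] × [I₂])
  = ((2.61)^2) / ((2.34)·(1.05)) = 6.8121/2.457 = 2.773
Since Q = 2.773 < Kc = 3.6, the reaction proceeds forward (toward products) to reach equilibrium.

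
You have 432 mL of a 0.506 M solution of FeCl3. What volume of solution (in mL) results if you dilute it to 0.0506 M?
Using M₁V₁ = M₂V₂:
0.506 × 432 = 0.0506 × V₂
V₂ = (0.506 × 432) / 0.0506 = 4320 mL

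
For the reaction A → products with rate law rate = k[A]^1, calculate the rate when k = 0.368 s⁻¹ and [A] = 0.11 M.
0.04048 M/s

rate = k·[A]^1 = 0.368·(0.11)^1 = 0.368·0.11 = 0.04048 M/s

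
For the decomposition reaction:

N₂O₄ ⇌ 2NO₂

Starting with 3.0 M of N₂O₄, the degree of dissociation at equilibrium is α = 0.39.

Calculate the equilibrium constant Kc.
K_c = 2.9921

x = α·[A]₀ = 0.39 × 3.0 = 1.17 M dissociated.
At eq: [N₂O₄] = 3.0 − 1.17 = 1.83 M; [NO₂] = 2x = 2.34 M.
Kc = [NO₂]²/[N₂O₄] = (2.34)²/1.83 = 2.992.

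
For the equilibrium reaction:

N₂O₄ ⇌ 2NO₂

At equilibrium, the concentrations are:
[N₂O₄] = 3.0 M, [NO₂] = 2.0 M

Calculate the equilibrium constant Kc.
K_c = 1.3333

Kc = ([NO₂]^2) / ([N₂O₄])
   = ((2.0)^2) / ((3.0))
   = 4 / 3 = 1.3333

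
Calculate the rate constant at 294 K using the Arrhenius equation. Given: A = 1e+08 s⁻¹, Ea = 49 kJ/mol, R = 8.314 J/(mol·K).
1.97e-01 s⁻¹

k = A·exp(-Ea/(R·T)) = 1e+08·exp(-49000/(8.314·294)) = 1e+08·exp(-20.0465) = 1e+08·1.9675e-09 = 1.97e-01 s⁻¹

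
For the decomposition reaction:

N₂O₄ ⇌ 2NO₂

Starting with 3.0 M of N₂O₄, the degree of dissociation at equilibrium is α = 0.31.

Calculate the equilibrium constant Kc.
K_c = 1.6713

x = α·[A]₀ = 0.31 × 3.0 = 0.93 M dissociated.
At eq: [N₂O₄] = 3.0 − 0.93 = 2.07 M; [NO₂] = 2x = 1.86 M.
Kc = [NO₂]²/[N₂O₄] = (1.86)²/2.07 = 1.671.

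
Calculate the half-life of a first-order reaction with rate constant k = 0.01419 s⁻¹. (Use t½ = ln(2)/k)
48.85 s

t½ = ln(2)/k = 0.6931/0.01419 = 48.85 s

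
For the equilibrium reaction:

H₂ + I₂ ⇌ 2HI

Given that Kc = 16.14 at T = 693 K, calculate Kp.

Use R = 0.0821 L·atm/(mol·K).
K_p = 16.1400

Δn = (moles gaseous products) − (moles gaseous reactants) = 0
T = 693 K; RT = 0.0821 × 693 = 56.8953
Kp = Kc·(RT)^Δn = 16.14 × (56.8953)^0 = 16.14 × 1 = 16.1400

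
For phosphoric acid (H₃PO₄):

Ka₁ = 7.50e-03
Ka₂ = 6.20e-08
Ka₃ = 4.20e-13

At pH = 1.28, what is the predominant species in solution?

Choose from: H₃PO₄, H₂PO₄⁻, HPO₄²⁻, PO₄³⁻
H₃PO₄

pKa1 = 2.12, pKa2 = 7.21, pKa3 = 12.38. Each pKa is the crossover between adjacent species; pH = 1.28 lies in the region where H₃PO₄ predominates.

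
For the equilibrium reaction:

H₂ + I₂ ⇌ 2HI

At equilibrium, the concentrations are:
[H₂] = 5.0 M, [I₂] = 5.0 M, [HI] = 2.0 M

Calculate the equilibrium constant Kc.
K_c = 0.1600

Kc = ([HI]^2) / ([H₂] × [I₂])
   = ((2.0)^2) / ((5.0)·(5.0))
   = 4 / 25 = 0.1600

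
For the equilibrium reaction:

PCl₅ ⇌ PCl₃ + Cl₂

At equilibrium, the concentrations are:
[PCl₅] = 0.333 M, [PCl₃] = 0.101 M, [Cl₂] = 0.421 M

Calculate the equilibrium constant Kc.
K_c = 0.1277

Kc = ([PCl₃] × [Cl₂]) / ([PCl₅])
   = ((0.101)·(0.421)) / ((0.333))
   = 0.042521 / 0.333 = 0.1277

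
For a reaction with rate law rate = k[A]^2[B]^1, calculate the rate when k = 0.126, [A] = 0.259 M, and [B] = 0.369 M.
0.003119 M/s

rate = k·[A]^2·[B]^1 = 0.126·(0.259)^2·(0.369)^1 = 0.126·0.067081·0.369 = 0.003119 M/s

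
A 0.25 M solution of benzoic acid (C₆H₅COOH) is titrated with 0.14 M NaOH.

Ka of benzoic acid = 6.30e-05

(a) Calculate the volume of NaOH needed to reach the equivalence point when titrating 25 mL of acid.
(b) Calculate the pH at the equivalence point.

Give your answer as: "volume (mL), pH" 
V = 44.6 mL, pH = 8.58

(a) At equivalence: moles acid = moles base.
moles acid = 0.25 × 0.025 = 0.00625 mol; V_NaOH = 0.00625/0.14 = 0.04464 L = 44.6 mL.
(b) At equivalence, all acid → conjugate base A⁻ at [A⁻] = 0.00625/0.06964 = 0.08974 M.
Kb = Kw/Ka = 1.0e-14/6.30e-05 = 1.587e-10; [OH⁻] = √(Kb·[A⁻]) = 3.774e-06; pOH = 5.42; pH = 14 − pOH = 8.58.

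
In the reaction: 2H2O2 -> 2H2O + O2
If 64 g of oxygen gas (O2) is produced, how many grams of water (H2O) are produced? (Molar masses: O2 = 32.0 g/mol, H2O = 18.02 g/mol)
Moles of O2 = 64 g ÷ 32.0 g/mol = 2 mol
Mole ratio: 2 mol H2O / 1 mol O2
Moles of H2O = 2 × (2/1) = 4 mol
Mass of H2O = 4 mol × 18.02 g/mol = 72.08 g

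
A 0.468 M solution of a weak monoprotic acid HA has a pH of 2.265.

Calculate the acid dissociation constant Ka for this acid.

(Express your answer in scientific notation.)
K_a = 6.38e-05

[H⁺] = 10^(−pH) = 10^(−2.265) = 5.433e-03 M. For HA ⇌ H⁺ + A⁻, Ka = x²/(C − x) = (5.433e-03)²/(0.468 − 5.433e-03) = 6.38e-05.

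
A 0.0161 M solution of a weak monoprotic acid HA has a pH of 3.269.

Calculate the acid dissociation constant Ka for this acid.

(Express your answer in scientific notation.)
K_a = 1.86e-05

[H⁺] = 10^(−pH) = 10^(−3.269) = 5.383e-04 M. For HA ⇌ H⁺ + A⁻, Ka = x²/(C − x) = (5.383e-04)²/(0.0161 − 5.383e-04) = 1.86e-05.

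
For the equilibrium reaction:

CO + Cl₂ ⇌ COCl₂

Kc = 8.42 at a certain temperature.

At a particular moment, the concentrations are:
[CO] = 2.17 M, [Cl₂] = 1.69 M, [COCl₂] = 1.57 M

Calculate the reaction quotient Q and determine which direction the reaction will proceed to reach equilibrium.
Q = 0.428, Q < K, reaction proceeds forward (toward products)

Q = ([COCl₂]) / ([CO] × [Cl₂])
  = ((1.57)) / ((2.17)·(1.69)) = 1.57/3.6673 = 0.4281
Since Q = 0.4281 < Kc = 8.42, the reaction proceeds forward (toward products) to reach equilibrium.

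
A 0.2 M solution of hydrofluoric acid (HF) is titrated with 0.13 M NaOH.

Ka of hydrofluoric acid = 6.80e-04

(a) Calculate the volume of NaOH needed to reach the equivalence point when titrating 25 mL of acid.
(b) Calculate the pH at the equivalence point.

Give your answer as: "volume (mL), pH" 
V = 38.5 mL, pH = 8.03

(a) At equivalence: moles acid = moles base.
moles acid = 0.2 × 0.025 = 0.005 mol; V_NaOH = 0.005/0.13 = 0.03846 L = 38.5 mL.
(b) At equivalence, all acid → conjugate base A⁻ at [A⁻] = 0.005/0.06346 = 0.07879 M.
Kb = Kw/Ka = 1.0e-14/6.80e-04 = 1.471e-11; [OH⁻] = √(Kb·[A⁻]) = 1.076e-06; pOH = 5.97; pH = 14 − pOH = 8.03.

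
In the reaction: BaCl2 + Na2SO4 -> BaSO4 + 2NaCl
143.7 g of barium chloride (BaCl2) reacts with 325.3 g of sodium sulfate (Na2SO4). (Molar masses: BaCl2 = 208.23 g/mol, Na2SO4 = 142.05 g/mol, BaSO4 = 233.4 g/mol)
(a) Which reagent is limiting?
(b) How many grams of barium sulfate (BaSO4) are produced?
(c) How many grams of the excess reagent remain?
(a) BaCl2, (b) 161.1 g, (c) 227.3 g

Moles of BaCl2 = 143.7 g ÷ 208.23 g/mol = 0.690102 mol
Moles of Na2SO4 = 325.3 g ÷ 142.05 g/mol = 2.29004 mol
Moles ÷ coefficient: BaCl2: 0.690102/1 = 0.6901, Na2SO4: 2.29004/1 = 2.29
(a) BaCl2 has the smaller value, so BaCl2 is the limiting reagent.
(b) Moles of BaSO4 = 0.690102 mol BaCl2 × (1/1) = 0.690102 mol; mass = 0.690102 mol × 233.4 g/mol = 161.1 g
(c) Na2SO4 consumed = 0.690102 × (1/1) = 0.690102 mol; remaining = 2.29004 − 0.690102 = 1.59994 mol; mass = 1.59994 mol × 142.05 g/mol = 227.3 g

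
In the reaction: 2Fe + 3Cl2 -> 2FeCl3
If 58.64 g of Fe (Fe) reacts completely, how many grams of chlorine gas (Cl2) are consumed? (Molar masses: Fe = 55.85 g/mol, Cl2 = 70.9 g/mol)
Moles of Fe = 58.64 g ÷ 55.85 g/mol = 1.04996 mol
Mole ratio: 3 mol Cl2 / 2 mol Fe
Moles of Cl2 = 1.04996 × (3/2) = 1.57493 mol
Mass of Cl2 = 1.57493 mol × 70.9 g/mol = 111.7 g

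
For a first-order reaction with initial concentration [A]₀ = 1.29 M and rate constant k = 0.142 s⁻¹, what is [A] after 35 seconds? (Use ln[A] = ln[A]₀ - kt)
0.0090 M

ln[A] = ln[A]₀ - k·t = ln(1.29) - (0.142)·(35) = 0.2546 - 4.9700 = -4.7154
[A] = e^(-4.7154) = 0.0090 M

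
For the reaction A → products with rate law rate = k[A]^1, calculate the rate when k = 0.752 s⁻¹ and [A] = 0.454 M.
0.3414 M/s

rate = k·[A]^1 = 0.752·(0.454)^1 = 0.752·0.454 = 0.3414 M/s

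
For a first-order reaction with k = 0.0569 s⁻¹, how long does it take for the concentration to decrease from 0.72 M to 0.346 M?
12.88 s

From ln[A] = ln[A]₀ - k·t: t = ln([A]₀/[A])/k = ln(0.72/0.346)/0.0569 = ln(2.0809)/0.0569 = 0.7328/0.0569 = 12.88 s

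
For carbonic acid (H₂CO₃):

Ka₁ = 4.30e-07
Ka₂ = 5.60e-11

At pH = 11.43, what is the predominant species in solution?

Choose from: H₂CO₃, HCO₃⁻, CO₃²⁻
CO₃²⁻

pKa1 = 6.37, pKa2 = 10.25. Each pKa is the crossover between adjacent species; pH = 11.43 lies in the region where CO₃²⁻ predominates.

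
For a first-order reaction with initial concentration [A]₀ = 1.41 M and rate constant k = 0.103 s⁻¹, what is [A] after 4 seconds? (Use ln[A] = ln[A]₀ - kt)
0.9339 M

ln[A] = ln[A]₀ - k·t = ln(1.41) - (0.103)·(4) = 0.3436 - 0.4120 = -0.0684
[A] = e^(-0.0684) = 0.9339 M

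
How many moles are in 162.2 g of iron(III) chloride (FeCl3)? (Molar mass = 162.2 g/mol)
Moles = 162.2 g ÷ 162.2 g/mol = 1 mol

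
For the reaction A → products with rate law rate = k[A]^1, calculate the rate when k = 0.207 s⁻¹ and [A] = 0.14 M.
0.02898 M/s

rate = k·[A]^1 = 0.207·(0.14)^1 = 0.207·0.14 = 0.02898 M/s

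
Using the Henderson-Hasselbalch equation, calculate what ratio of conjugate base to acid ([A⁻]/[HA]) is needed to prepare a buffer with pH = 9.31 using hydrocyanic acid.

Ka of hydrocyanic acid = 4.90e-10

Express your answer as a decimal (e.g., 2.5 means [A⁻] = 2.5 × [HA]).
[A⁻]/[HA] = 1.000

pKa = −log(4.90e-10) = 9.3098. pH = pKa + log([A⁻]/[HA]). 9.31 = 9.3098 + log(ratio). log(ratio) = 9.31 − 9.3098 = 0.0002. ratio = 10^(0.0002) = 1.000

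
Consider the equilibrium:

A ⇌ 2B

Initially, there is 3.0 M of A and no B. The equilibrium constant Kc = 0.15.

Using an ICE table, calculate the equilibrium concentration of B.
[B] = 0.634 M

ICE: [A] = 3.0 − x, [B] = 2x.
Kc = (2x)²/(3.0 − x) = 0.15 ⇒ 4x² + 0.15x − 0.45 = 0.
x = (−0.15 + √(0.15² + 4·4·0.45))/(2·4) = (−0.15 + √7.2225)/8 = 0.31718.
[B] = 2x = 0.634 M.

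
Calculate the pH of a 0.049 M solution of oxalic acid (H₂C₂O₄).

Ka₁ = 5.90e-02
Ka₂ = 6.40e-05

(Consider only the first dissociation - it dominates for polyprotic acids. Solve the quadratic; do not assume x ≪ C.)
pH = 1.50

x² + Ka₁·x − Ka₁·C = 0 with Ka₁ = 5.90e-02, C = 0.049.
x = (−Ka₁ + √(Ka₁² + 4·Ka₁·C))/2 = 3.1829e-02 M, so pH = 1.50.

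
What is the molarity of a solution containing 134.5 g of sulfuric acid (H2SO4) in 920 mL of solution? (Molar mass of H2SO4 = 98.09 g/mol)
Moles of H2SO4 = 134.5 g ÷ 98.09 g/mol = 1.37119 mol
Volume = 920 mL = 0.92 L
Molarity = 1.37119 mol ÷ 0.92 L = 1.49 M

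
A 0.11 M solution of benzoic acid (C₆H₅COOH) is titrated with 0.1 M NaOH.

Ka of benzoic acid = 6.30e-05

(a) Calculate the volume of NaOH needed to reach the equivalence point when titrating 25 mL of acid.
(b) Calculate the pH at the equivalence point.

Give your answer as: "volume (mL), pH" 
V = 27.5 mL, pH = 8.46

(a) At equivalence: moles acid = moles base.
moles acid = 0.11 × 0.025 = 0.00275 mol; V_NaOH = 0.00275/0.1 = 0.0275 L = 27.5 mL.
(b) At equivalence, all acid → conjugate base A⁻ at [A⁻] = 0.00275/0.0525 = 0.05238 M.
Kb = Kw/Ka = 1.0e-14/6.30e-05 = 1.587e-10; [OH⁻] = √(Kb·[A⁻]) = 2.883e-06; pOH = 5.54; pH = 14 − pOH = 8.46.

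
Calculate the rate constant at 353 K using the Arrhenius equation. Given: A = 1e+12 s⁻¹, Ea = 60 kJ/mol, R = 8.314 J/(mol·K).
1.32e+03 s⁻¹

k = A·exp(-Ea/(R·T)) = 1e+12·exp(-60000/(8.314·353)) = 1e+12·exp(-20.4440) = 1e+12·1.3221e-09 = 1.32e+03 s⁻¹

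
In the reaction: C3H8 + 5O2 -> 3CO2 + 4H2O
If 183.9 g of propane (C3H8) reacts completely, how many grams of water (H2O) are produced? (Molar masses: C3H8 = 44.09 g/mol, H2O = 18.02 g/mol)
Moles of C3H8 = 183.9 g ÷ 44.09 g/mol = 4.17101 mol
Mole ratio: 4 mol H2O / 1 mol C3H8
Moles of H2O = 4.17101 × (4/1) = 16.6841 mol
Mass of H2O = 16.6841 mol × 18.02 g/mol = 300.6 g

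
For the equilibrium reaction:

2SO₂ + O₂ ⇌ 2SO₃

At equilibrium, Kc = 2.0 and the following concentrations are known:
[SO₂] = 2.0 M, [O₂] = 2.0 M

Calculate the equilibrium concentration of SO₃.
[SO₃] = 4.0000 M

Kc = ([SO₃]^2) / ([SO₂]^2 × [O₂]) = 2.0
[SO₃]^2 = Kc · (reactant terms)/(other product terms) = 2.0 · 8 / 1 = 16
[SO₃] = (16)^(1/2) = 4.0000 M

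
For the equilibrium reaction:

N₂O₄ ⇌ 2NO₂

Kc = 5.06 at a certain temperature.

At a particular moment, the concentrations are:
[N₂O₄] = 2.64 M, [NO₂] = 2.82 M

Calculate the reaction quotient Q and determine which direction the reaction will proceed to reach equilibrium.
Q = 3.012, Q < K, reaction proceeds forward (toward products)

Q = ([NO₂]^2) / ([N₂O₄])
  = ((2.82)^2) / ((2.64)) = 7.9524/2.64 = 3.012
Since Q = 3.012 < Kc = 5.06, the reaction proceeds forward (toward products) to reach equilibrium.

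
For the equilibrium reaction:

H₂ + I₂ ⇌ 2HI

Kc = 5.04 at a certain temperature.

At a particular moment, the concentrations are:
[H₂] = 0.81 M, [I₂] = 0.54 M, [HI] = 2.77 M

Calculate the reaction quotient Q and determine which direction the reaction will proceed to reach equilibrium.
Q = 17.542, Q > K, reaction proceeds reverse (toward reactants)

Q = ([HI]^2) / ([H₂] × [I₂])
  = ((2.77)^2) / ((0.81)·(0.54)) = 7.6729/0.4374 = 17.54
Since Q = 17.54 > Kc = 5.04, the reaction proceeds reverse (toward reactants) to reach equilibrium.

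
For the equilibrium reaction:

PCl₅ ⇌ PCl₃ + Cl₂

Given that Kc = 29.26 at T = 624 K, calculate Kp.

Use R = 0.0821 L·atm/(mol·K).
K_p = 1.50e+03

Δn = (moles gaseous products) − (moles gaseous reactants) = 1
T = 624 K; RT = 0.0821 × 624 = 51.2304
Kp = Kc·(RT)^Δn = 29.26 × (51.2304)^1 = 29.26 × 51.2304 = 1.50e+03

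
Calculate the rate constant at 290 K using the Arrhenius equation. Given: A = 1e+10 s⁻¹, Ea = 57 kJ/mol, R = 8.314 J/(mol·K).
5.41e-01 s⁻¹

k = A·exp(-Ea/(R·T)) = 1e+10·exp(-57000/(8.314·290)) = 1e+10·exp(-23.6411) = 1e+10·5.4053e-11 = 5.41e-01 s⁻¹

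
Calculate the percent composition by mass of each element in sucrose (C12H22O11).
C: 42.10%, H: 6.48%, O: 51.42%

Molar mass of C12H22O11 = 342.3 g/mol
% C = (12 × 12.01) / 342.3 × 100% = 144.12 / 342.3 × 100% = 42.10%
% H = (22 × 1.008) / 342.3 × 100% = 22.176 / 342.3 × 100% = 6.48%
% O = (11 × 16.0) / 342.3 × 100% = 176 / 342.3 × 100% = 51.42%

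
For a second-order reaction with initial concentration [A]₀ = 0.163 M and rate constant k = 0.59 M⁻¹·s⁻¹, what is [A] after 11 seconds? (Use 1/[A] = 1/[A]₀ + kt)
0.0792 M

1/[A] = 1/[A]₀ + k·t = 1/0.163 + (0.59)·(11) = 6.1350 + 6.4900 = 12.6250
[A] = 1/12.6250 = 0.0792 M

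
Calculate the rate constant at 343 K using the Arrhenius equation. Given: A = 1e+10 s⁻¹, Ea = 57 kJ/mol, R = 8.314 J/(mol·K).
2.09e+01 s⁻¹

k = A·exp(-Ea/(R·T)) = 1e+10·exp(-57000/(8.314·343)) = 1e+10·exp(-19.9881) = 1e+10·2.0859e-09 = 2.09e+01 s⁻¹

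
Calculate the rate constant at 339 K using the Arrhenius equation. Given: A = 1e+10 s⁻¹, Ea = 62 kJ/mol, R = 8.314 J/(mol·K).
2.80e+00 s⁻¹

k = A·exp(-Ea/(R·T)) = 1e+10·exp(-62000/(8.314·339)) = 1e+10·exp(-21.9979) = 1e+10·2.7952e-10 = 2.80e+00 s⁻¹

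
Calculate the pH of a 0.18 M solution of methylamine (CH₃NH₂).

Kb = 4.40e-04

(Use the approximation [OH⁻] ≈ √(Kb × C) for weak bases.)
pH = 11.95

[OH⁻] = √(Kb × C) = √(4.40e-04 × 0.18) = 8.8994e-03. pOH = 2.05, pH = 14 - pOH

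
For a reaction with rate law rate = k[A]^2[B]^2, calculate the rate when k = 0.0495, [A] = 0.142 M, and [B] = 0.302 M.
9.103e-05 M/s

rate = k·[A]^2·[B]^2 = 0.0495·(0.142)^2·(0.302)^2 = 0.0495·0.020164·0.091204 = 9.103e-05 M/s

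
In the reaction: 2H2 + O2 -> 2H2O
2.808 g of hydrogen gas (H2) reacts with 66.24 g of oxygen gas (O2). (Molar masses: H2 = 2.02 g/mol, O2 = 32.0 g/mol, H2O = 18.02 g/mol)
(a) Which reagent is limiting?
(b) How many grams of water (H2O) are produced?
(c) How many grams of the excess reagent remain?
(a) H2, (b) 25.05 g, (c) 44 g

Moles of H2 = 2.808 g ÷ 2.02 g/mol = 1.3901 mol
Moles of O2 = 66.24 g ÷ 32.0 g/mol = 2.07 mol
Moles ÷ coefficient: H2: 1.3901/2 = 0.695, O2: 2.07/1 = 2.07
(a) H2 has the smaller value, so H2 is the limiting reagent.
(b) Moles of H2O = 1.3901 mol H2 × (2/2) = 1.3901 mol; mass = 1.3901 mol × 18.02 g/mol = 25.05 g
(c) O2 consumed = 1.3901 × (1/2) = 0.69505 mol; remaining = 2.07 − 0.69505 = 1.37495 mol; mass = 1.37495 mol × 32.0 g/mol = 44 g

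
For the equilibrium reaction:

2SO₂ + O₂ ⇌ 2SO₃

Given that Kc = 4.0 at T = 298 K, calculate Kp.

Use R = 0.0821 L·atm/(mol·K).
K_p = 0.1635

Δn = (moles gaseous products) − (moles gaseous reactants) = -1
T = 298 K; RT = 0.0821 × 298 = 24.4658
Kp = Kc·(RT)^Δn = 4.0 × (24.4658)^-1 = 4.0 × 0.0408734 = 0.1635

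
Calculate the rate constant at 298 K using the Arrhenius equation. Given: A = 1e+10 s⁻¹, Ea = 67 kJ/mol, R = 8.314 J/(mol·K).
1.80e-02 s⁻¹

k = A·exp(-Ea/(R·T)) = 1e+10·exp(-67000/(8.314·298)) = 1e+10·exp(-27.0426) = 1e+10·1.8011e-12 = 1.80e-02 s⁻¹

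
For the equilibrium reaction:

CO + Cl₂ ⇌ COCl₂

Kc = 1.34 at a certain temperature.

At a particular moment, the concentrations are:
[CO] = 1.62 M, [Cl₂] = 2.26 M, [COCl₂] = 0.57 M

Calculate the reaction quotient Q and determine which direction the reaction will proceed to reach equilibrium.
Q = 0.156, Q < K, reaction proceeds forward (toward products)

Q = ([COCl₂]) / ([CO] × [Cl₂])
  = ((0.57)) / ((1.62)·(2.26)) = 0.57/3.6612 = 0.1557
Since Q = 0.1557 < Kc = 1.34, the reaction proceeds forward (toward products) to reach equilibrium.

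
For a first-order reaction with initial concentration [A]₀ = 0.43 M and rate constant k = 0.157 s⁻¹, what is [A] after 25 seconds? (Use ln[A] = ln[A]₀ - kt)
0.0085 M

ln[A] = ln[A]₀ - k·t = ln(0.43) - (0.157)·(25) = -0.8440 - 3.9250 = -4.7690
[A] = e^(-4.7690) = 0.0085 M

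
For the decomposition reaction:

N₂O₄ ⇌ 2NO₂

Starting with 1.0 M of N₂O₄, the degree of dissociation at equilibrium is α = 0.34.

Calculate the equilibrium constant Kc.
K_c = 0.7006

x = α·[A]₀ = 0.34 × 1.0 = 0.34 M dissociated.
At eq: [N₂O₄] = 1.0 − 0.34 = 0.66 M; [NO₂] = 2x = 0.68 M.
Kc = [NO₂]²/[N₂O₄] = (0.68)²/0.66 = 0.7006.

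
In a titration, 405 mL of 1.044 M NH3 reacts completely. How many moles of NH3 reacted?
Moles = Molarity × Volume (L)
Moles = 1.044 M × 0.405 L = 0.4228 mol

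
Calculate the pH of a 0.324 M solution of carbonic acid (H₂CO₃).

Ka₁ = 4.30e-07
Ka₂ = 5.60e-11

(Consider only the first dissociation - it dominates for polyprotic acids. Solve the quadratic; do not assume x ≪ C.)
pH = 3.43

x² + Ka₁·x − Ka₁·C = 0 with Ka₁ = 4.30e-07, C = 0.324.
x = (−Ka₁ + √(Ka₁² + 4·Ka₁·C))/2 = 3.7304e-04 M, so pH = 3.43.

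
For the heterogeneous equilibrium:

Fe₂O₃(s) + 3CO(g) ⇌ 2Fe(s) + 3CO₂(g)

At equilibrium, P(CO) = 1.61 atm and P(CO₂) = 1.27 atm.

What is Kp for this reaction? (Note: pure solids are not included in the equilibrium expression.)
K_p = 0.491

Solids (Fe₂O₃, Fe) are excluded.
Kp = P(CO₂)³/P(CO)³ = (1.27)³/(1.61)³ = 2.048/4.173 = 0.491.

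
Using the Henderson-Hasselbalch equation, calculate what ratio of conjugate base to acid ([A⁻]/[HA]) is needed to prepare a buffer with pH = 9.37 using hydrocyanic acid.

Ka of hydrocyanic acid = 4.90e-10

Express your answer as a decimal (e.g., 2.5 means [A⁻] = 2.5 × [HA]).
[A⁻]/[HA] = 1.149

pKa = −log(4.90e-10) = 9.3098. pH = pKa + log([A⁻]/[HA]). 9.37 = 9.3098 + log(ratio). log(ratio) = 9.37 − 9.3098 = 0.0602. ratio = 10^(0.0602) = 1.149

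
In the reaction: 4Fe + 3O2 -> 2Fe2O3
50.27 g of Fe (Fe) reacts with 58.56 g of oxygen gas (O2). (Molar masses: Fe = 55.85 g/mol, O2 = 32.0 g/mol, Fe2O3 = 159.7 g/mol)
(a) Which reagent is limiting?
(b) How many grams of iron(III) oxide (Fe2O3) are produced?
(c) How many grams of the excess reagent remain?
(a) Fe, (b) 71.87 g, (c) 36.96 g

Moles of Fe = 50.27 g ÷ 55.85 g/mol = 0.90009 mol
Moles of O2 = 58.56 g ÷ 32.0 g/mol = 1.83 mol
Moles ÷ coefficient: Fe: 0.90009/4 = 0.225, O2: 1.83/3 = 0.61
(a) Fe has the smaller value, so Fe is the limiting reagent.
(b) Moles of Fe2O3 = 0.90009 mol Fe × (2/4) = 0.450045 mol; mass = 0.450045 mol × 159.7 g/mol = 71.87 g
(c) O2 consumed = 0.90009 × (3/4) = 0.675067 mol; remaining = 1.83 − 0.675067 = 1.15493 mol; mass = 1.15493 mol × 32.0 g/mol = 36.96 g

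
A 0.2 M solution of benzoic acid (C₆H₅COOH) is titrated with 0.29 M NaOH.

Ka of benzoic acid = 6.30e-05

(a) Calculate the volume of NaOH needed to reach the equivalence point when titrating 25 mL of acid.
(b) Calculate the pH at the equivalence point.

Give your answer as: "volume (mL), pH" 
V = 17.2 mL, pH = 8.64

(a) At equivalence: moles acid = moles base.
moles acid = 0.2 × 0.025 = 0.005 mol; V_NaOH = 0.005/0.29 = 0.01724 L = 17.2 mL.
(b) At equivalence, all acid → conjugate base A⁻ at [A⁻] = 0.005/0.04224 = 0.1184 M.
Kb = Kw/Ka = 1.0e-14/6.30e-05 = 1.587e-10; [OH⁻] = √(Kb·[A⁻]) = 4.335e-06; pOH = 5.36; pH = 14 − pOH = 8.64.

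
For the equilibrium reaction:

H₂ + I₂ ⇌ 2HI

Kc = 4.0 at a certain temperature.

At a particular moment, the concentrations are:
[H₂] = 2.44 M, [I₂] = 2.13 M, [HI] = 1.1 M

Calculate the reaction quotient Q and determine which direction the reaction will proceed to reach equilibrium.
Q = 0.233, Q < K, reaction proceeds forward (toward products)

Q = ([HI]^2) / ([H₂] × [I₂])
  = ((1.1)^2) / ((2.44)·(2.13)) = 1.21/5.1972 = 0.2328
Since Q = 0.2328 < Kc = 4.0, the reaction proceeds forward (toward products) to reach equilibrium.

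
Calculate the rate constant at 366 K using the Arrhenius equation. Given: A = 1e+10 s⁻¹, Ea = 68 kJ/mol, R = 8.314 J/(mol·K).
1.97e+00 s⁻¹

k = A·exp(-Ea/(R·T)) = 1e+10·exp(-68000/(8.314·366)) = 1e+10·exp(-22.3469) = 1e+10·1.9718e-10 = 1.97e+00 s⁻¹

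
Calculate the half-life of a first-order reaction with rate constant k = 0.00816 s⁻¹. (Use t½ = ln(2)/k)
84.94 s

t½ = ln(2)/k = 0.6931/0.00816 = 84.94 s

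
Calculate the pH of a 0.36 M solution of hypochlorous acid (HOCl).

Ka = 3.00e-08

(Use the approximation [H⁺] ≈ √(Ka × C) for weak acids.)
pH = 3.98

[H⁺] = √(Ka × C) = √(3.00e-08 × 0.36) = 1.0392e-04. pH = -log(1.0392e-04)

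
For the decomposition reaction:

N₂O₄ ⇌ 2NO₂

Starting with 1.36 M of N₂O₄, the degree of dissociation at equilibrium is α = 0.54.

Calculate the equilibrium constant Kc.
K_c = 3.4485

x = α·[A]₀ = 0.54 × 1.36 = 0.7344 M dissociated.
At eq: [N₂O₄] = 1.36 − 0.7344 = 0.6256 M; [NO₂] = 2x = 1.469 M.
Kc = [NO₂]²/[N₂O₄] = (1.469)²/0.6256 = 3.448.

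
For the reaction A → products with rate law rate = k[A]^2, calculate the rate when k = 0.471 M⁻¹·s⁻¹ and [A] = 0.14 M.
0.009232 M/s

rate = k·[A]^2 = 0.471·(0.14)^2 = 0.471·0.0196 = 0.009232 M/s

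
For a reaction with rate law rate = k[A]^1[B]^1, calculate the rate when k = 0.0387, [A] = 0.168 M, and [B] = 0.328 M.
0.002133 M/s

rate = k·[A]^1·[B]^1 = 0.0387·(0.168)^1·(0.328)^1 = 0.0387·0.168·0.328 = 0.002133 M/s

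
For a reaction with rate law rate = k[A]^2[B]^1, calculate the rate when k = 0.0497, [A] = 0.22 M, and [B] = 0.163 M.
0.0003921 M/s

rate = k·[A]^2·[B]^1 = 0.0497·(0.22)^2·(0.163)^1 = 0.0497·0.0484·0.163 = 0.0003921 M/s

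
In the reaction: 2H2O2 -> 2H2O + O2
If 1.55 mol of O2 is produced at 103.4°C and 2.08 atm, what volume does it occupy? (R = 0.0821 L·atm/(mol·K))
T = 103.4°C + 273.15 = 376.55 K
V = nRT/P = (1.55 × 0.0821 × 376.55) / 2.08
V = 23.04 L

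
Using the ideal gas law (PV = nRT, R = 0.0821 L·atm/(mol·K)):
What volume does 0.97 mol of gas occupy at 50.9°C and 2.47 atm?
T = 50.9°C + 273.15 = 324.05 K
V = nRT/P = (0.97 × 0.0821 × 324.05) / 2.47
V = 10.45 L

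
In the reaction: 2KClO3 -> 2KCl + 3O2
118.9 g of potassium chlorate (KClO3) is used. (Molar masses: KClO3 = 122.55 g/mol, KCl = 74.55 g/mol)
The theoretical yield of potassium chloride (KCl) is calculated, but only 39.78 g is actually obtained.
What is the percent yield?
Moles of KClO3 = 118.9 g ÷ 122.55 g/mol = 0.970216 mol
Mole ratio: 2 mol KCl / 2 mol KClO3
Moles of KCl = 0.970216 × (2/2) = 0.970216 mol
Theoretical yield = 0.970216 mol × 74.55 g/mol = 72.33 g
Actual yield = 39.78 g
Percent yield = (39.78 / 72.33) × 100% = 55.0%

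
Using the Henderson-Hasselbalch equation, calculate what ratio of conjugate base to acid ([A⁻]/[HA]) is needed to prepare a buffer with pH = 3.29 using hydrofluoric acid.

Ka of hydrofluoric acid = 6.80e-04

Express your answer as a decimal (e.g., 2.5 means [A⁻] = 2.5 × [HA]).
[A⁻]/[HA] = 1.326

pKa = −log(6.80e-04) = 3.1675. pH = pKa + log([A⁻]/[HA]). 3.29 = 3.1675 + log(ratio). log(ratio) = 3.29 − 3.1675 = 0.1225. ratio = 10^(0.1225) = 1.326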